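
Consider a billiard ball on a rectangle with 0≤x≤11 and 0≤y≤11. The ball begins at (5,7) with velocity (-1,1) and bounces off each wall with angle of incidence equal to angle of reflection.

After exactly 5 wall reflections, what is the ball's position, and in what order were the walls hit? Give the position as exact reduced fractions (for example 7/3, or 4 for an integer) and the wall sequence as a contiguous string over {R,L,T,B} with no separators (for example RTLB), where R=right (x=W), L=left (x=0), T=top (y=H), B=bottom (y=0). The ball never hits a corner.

Final position: (1,11)
Wall sequence: TLBRT

1. t=4 → T at (1,11); v=(-1,-1)
2. t=1 → L at (0,10); v=(1,-1)
3. t=10 → B at (10,0); v=(1,1)
4. t=1 → R at (11,1); v=(-1,1)
5. t=10 → T at (1,11); v=(-1,-1)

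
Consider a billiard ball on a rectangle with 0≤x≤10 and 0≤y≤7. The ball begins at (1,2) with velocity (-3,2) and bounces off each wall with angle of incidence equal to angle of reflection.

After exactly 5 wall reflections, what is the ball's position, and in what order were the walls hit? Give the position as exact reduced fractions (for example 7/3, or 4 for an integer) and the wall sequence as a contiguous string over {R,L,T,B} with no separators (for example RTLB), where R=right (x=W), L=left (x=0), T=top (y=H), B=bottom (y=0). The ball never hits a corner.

Final position: (0,2)
Wall sequence: LTRBL

1. t=1/3 → L at (0,8/3); v=(3,2)
2. t=13/6 → T at (13/2,7); v=(3,-2)
3. t=7/6 → R at (10,14/3); v=(-3,-2)
4. t=7/3 → B at (3,0); v=(-3,2)
5. t=1 → L at (0,2); v=(3,2)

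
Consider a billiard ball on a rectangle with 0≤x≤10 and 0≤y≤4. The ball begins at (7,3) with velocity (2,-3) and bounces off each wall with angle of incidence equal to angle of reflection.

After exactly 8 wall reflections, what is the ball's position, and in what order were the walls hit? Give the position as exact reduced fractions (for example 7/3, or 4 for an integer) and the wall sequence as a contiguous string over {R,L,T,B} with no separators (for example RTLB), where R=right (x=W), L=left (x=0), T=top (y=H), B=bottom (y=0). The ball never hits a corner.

1. t=1 → B at (9,0); v=(2,3)
2. t=1/2 → R at (10,3/2); v=(-2,3)
3. t=5/6 → T at (25/3,4); v=(-2,-3)
4. t=4/3 → B at (17/3,0); v=(-2,3)
5. t=4/3 → T at (3,4); v=(-2,-3)
6. t=4/3 → B at (1/3,0); v=(-2,3)
7. t=1/6 → L at (0,1/2); v=(2,3)
8. t=7/6 → T at (7/3,4); v=(2,-3)

Final position: (7/3,4)
Wall sequence: BRTBTBLT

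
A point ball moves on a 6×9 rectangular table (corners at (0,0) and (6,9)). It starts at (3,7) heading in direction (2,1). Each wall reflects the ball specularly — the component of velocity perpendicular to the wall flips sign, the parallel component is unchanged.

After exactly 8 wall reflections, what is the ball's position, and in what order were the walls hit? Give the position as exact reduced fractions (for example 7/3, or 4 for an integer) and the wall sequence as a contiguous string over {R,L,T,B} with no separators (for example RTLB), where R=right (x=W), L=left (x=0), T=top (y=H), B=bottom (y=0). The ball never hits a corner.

1. t=3/2 → R at (6,17/2); v=(-2,1)
2. t=1/2 → T at (5,9); v=(-2,-1)
3. t=5/2 → L at (0,13/2); v=(2,-1)
4. t=3 → R at (6,7/2); v=(-2,-1)
5. t=3 → L at (0,1/2); v=(2,-1)
6. t=1/2 → B at (1,0); v=(2,1)
7. t=5/2 → R at (6,5/2); v=(-2,1)
8. t=3 → L at (0,11/2); v=(2,1)

Final position: (0,11/2)
Wall sequence: RTLRLBRL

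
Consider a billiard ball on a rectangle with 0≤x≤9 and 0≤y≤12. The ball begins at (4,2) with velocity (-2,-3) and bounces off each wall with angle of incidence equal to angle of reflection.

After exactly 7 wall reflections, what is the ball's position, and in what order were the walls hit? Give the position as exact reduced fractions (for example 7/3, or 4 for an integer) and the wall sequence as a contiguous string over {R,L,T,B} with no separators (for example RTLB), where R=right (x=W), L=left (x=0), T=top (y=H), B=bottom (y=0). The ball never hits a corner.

1. t=2/3 → B at (8/3,0); v=(-2,3)
2. t=4/3 → L at (0,4); v=(2,3)
3. t=8/3 → T at (16/3,12); v=(2,-3)
4. t=11/6 → R at (9,13/2); v=(-2,-3)
5. t=13/6 → B at (14/3,0); v=(-2,3)
6. t=7/3 → L at (0,7); v=(2,3)
7. t=5/3 → T at (10/3,12); v=(2,-3)

Final position: (10/3,12)
Wall sequence: BLTRBLT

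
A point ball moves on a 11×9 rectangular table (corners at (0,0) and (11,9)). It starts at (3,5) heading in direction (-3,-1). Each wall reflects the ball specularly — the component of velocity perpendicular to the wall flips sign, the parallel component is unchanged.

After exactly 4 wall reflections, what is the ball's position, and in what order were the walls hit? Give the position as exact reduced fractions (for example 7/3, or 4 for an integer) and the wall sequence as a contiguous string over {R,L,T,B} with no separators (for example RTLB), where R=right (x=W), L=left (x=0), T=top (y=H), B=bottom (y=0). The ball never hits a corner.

Final position: (0,10/3)
Wall sequence: LRBL

1. t=1 → L at (0,4); v=(3,-1)
2. t=11/3 → R at (11,1/3); v=(-3,-1)
3. t=1/3 → B at (10,0); v=(-3,1)
4. t=10/3 → L at (0,10/3); v=(3,1)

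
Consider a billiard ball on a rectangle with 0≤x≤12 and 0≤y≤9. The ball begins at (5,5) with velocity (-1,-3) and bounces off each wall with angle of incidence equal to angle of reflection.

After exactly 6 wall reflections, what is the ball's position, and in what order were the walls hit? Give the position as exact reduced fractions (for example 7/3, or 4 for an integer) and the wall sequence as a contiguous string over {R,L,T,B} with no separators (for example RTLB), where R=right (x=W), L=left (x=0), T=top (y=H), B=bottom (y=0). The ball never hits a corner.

1. t=5/3 → B at (10/3,0); v=(-1,3)
2. t=3 → T at (1/3,9); v=(-1,-3)
3. t=1/3 → L at (0,8); v=(1,-3)
4. t=8/3 → B at (8/3,0); v=(1,3)
5. t=3 → T at (17/3,9); v=(1,-3)
6. t=3 → B at (26/3,0); v=(1,3)

Final position: (26/3,0)
Wall sequence: BTLBTB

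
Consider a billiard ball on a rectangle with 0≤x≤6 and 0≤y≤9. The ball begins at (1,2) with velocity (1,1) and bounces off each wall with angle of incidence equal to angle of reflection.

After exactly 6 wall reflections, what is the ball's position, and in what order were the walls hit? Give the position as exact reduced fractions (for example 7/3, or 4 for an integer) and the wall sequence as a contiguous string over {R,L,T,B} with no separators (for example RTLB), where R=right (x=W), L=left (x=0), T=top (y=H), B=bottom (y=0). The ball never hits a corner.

Final position: (0,7)
Wall sequence: RTLBRL

1. t=5 → R at (6,7); v=(-1,1)
2. t=2 → T at (4,9); v=(-1,-1)
3. t=4 → L at (0,5); v=(1,-1)
4. t=5 → B at (5,0); v=(1,1)
5. t=1 → R at (6,1); v=(-1,1)
6. t=6 → L at (0,7); v=(1,1)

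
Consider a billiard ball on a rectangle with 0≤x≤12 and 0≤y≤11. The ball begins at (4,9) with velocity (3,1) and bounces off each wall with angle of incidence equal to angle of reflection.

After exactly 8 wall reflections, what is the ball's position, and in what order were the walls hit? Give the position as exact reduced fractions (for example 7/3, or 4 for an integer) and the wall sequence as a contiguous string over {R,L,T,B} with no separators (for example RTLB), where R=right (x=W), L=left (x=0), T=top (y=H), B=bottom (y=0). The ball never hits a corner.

1. t=2 → T at (10,11); v=(3,-1)
2. t=2/3 → R at (12,31/3); v=(-3,-1)
3. t=4 → L at (0,19/3); v=(3,-1)
4. t=4 → R at (12,7/3); v=(-3,-1)
5. t=7/3 → B at (5,0); v=(-3,1)
6. t=5/3 → L at (0,5/3); v=(3,1)
7. t=4 → R at (12,17/3); v=(-3,1)
8. t=4 → L at (0,29/3); v=(3,1)

Final position: (0,29/3)
Wall sequence: TRLRBLRL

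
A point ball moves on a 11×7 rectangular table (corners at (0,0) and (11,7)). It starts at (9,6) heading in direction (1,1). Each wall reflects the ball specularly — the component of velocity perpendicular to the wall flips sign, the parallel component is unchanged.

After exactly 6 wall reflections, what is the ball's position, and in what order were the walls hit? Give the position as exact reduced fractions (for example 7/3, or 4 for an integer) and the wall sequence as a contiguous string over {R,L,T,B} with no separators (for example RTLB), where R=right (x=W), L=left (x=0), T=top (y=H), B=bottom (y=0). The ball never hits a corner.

Final position: (9,0)
Wall sequence: TRBLTB

1. t=1 → T at (10,7); v=(1,-1)
2. t=1 → R at (11,6); v=(-1,-1)
3. t=6 → B at (5,0); v=(-1,1)
4. t=5 → L at (0,5); v=(1,1)
5. t=2 → T at (2,7); v=(1,-1)
6. t=7 → B at (9,0); v=(1,1)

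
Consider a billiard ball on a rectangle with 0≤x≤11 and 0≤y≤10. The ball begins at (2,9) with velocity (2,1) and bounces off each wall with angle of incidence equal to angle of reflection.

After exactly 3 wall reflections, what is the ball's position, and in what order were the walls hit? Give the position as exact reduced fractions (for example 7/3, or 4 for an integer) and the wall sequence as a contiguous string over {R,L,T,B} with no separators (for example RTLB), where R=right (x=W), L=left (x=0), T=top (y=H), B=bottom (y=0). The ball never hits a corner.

1. t=1 → T at (4,10); v=(2,-1)
2. t=7/2 → R at (11,13/2); v=(-2,-1)
3. t=11/2 → L at (0,1); v=(2,-1)

Final position: (0,1)
Wall sequence: TRL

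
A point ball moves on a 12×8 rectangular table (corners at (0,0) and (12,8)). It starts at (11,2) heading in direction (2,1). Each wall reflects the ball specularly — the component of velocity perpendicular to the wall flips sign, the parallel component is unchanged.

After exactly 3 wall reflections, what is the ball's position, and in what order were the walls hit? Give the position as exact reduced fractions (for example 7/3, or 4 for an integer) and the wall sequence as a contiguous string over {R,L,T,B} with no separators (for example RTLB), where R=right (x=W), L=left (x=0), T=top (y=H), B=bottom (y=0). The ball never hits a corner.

1. t=1/2 → R at (12,5/2); v=(-2,1)
2. t=11/2 → T at (1,8); v=(-2,-1)
3. t=1/2 → L at (0,15/2); v=(2,-1)

Final position: (0,15/2)
Wall sequence: RTL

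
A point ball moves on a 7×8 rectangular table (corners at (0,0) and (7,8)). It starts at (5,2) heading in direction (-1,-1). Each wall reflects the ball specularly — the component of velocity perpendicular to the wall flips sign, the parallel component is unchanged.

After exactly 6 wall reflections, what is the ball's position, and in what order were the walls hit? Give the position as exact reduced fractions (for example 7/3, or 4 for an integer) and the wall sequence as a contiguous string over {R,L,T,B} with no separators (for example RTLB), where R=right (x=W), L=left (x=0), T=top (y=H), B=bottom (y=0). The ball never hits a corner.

Final position: (0,1)
Wall sequence: BLTRBL

1. t=2 → B at (3,0); v=(-1,1)
2. t=3 → L at (0,3); v=(1,1)
3. t=5 → T at (5,8); v=(1,-1)
4. t=2 → R at (7,6); v=(-1,-1)
5. t=6 → B at (1,0); v=(-1,1)
6. t=1 → L at (0,1); v=(1,1)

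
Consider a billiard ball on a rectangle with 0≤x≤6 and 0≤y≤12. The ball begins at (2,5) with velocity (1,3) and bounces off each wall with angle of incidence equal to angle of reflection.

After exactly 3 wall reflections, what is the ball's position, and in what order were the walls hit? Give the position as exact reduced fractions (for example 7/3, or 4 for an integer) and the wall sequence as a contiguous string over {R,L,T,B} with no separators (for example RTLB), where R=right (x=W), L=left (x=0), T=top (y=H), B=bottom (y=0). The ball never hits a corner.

Final position: (11/3,0)
Wall sequence: TRB

1. t=7/3 → T at (13/3,12); v=(1,-3)
2. t=5/3 → R at (6,7); v=(-1,-3)
3. t=7/3 → B at (11/3,0); v=(-1,3)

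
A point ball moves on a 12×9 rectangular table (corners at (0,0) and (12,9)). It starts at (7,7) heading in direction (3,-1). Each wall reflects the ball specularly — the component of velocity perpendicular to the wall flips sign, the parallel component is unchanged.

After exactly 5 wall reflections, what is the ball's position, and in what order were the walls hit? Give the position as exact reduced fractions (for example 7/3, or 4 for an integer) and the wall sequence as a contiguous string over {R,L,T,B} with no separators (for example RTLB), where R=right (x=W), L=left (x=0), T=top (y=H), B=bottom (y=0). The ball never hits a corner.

1. t=5/3 → R at (12,16/3); v=(-3,-1)
2. t=4 → L at (0,4/3); v=(3,-1)
3. t=4/3 → B at (4,0); v=(3,1)
4. t=8/3 → R at (12,8/3); v=(-3,1)
5. t=4 → L at (0,20/3); v=(3,1)

Final position: (0,20/3)
Wall sequence: RLBRL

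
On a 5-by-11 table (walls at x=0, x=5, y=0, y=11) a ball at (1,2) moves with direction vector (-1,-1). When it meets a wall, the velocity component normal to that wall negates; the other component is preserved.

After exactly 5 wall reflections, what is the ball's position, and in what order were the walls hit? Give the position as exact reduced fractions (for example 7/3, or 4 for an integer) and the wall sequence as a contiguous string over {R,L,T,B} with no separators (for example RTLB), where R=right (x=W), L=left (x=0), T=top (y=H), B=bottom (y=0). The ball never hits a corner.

1. t=1 → L at (0,1); v=(1,-1)
2. t=1 → B at (1,0); v=(1,1)
3. t=4 → R at (5,4); v=(-1,1)
4. t=5 → L at (0,9); v=(1,1)
5. t=2 → T at (2,11); v=(1,-1)

Final position: (2,11)
Wall sequence: LBRLT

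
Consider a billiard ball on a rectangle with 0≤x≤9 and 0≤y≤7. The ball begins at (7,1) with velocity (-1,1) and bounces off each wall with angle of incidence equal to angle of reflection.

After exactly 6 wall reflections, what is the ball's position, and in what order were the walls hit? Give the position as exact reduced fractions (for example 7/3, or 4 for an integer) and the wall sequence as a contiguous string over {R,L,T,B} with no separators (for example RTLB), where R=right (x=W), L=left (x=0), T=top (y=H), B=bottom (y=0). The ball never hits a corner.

Final position: (0,2)
Wall sequence: TLBRTL

1. t=6 → T at (1,7); v=(-1,-1)
2. t=1 → L at (0,6); v=(1,-1)
3. t=6 → B at (6,0); v=(1,1)
4. t=3 → R at (9,3); v=(-1,1)
5. t=4 → T at (5,7); v=(-1,-1)
6. t=5 → L at (0,2); v=(1,-1)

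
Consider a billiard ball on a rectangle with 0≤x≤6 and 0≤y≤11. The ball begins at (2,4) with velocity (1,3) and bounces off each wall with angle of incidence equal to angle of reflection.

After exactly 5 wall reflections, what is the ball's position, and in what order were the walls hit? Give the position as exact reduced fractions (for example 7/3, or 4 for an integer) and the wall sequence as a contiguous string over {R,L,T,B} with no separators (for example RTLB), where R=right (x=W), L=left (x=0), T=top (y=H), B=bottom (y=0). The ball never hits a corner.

1. t=7/3 → T at (13/3,11); v=(1,-3)
2. t=5/3 → R at (6,6); v=(-1,-3)
3. t=2 → B at (4,0); v=(-1,3)
4. t=11/3 → T at (1/3,11); v=(-1,-3)
5. t=1/3 → L at (0,10); v=(1,-3)

Final position: (0,10)
Wall sequence: TRBTL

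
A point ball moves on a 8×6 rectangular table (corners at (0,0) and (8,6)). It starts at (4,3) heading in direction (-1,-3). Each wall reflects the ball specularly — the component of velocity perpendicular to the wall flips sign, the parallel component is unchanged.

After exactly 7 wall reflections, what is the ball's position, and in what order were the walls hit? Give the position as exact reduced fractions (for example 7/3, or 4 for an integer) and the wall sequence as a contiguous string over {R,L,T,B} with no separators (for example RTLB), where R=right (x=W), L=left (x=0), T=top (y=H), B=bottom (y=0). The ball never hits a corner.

1. t=1 → B at (3,0); v=(-1,3)
2. t=2 → T at (1,6); v=(-1,-3)
3. t=1 → L at (0,3); v=(1,-3)
4. t=1 → B at (1,0); v=(1,3)
5. t=2 → T at (3,6); v=(1,-3)
6. t=2 → B at (5,0); v=(1,3)
7. t=2 → T at (7,6); v=(1,-3)

Final position: (7,6)
Wall sequence: BTLBTBT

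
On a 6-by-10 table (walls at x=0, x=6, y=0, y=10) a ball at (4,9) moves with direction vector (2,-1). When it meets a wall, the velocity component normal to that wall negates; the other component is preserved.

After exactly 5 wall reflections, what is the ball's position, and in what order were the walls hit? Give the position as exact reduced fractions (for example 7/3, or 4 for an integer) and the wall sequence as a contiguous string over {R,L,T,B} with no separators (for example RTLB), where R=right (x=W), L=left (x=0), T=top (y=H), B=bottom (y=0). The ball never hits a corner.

Final position: (0,1)
Wall sequence: RLRBL

1. t=1 → R at (6,8); v=(-2,-1)
2. t=3 → L at (0,5); v=(2,-1)
3. t=3 → R at (6,2); v=(-2,-1)
4. t=2 → B at (2,0); v=(-2,1)
5. t=1 → L at (0,1); v=(2,1)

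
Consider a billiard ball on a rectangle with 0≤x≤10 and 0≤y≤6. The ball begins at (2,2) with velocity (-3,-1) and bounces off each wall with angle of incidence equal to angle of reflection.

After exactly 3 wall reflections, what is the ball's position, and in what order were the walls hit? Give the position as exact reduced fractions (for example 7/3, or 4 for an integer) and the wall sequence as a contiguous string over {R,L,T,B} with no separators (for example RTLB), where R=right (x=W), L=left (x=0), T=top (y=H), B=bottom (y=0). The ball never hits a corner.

1. t=2/3 → L at (0,4/3); v=(3,-1)
2. t=4/3 → B at (4,0); v=(3,1)
3. t=2 → R at (10,2); v=(-3,1)

Final position: (10,2)
Wall sequence: LBR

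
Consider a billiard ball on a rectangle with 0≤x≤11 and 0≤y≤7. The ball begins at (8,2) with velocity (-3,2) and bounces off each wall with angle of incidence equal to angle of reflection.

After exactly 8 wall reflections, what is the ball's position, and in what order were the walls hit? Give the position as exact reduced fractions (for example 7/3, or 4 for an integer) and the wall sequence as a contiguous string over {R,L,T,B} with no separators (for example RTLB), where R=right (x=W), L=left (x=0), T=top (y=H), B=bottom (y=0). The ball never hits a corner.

1. t=5/2 → T at (1/2,7); v=(-3,-2)
2. t=1/6 → L at (0,20/3); v=(3,-2)
3. t=10/3 → B at (10,0); v=(3,2)
4. t=1/3 → R at (11,2/3); v=(-3,2)
5. t=19/6 → T at (3/2,7); v=(-3,-2)
6. t=1/2 → L at (0,6); v=(3,-2)
7. t=3 → B at (9,0); v=(3,2)
8. t=2/3 → R at (11,4/3); v=(-3,2)

Final position: (11,4/3)
Wall sequence: TLBRTLBR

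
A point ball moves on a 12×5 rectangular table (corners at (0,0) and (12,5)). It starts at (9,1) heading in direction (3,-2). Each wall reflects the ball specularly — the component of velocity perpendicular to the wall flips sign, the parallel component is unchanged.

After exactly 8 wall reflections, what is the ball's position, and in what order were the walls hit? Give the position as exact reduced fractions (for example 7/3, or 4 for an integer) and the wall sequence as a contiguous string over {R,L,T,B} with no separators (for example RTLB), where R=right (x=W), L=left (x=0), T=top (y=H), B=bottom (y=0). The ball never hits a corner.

1. t=1/2 → B at (21/2,0); v=(3,2)
2. t=1/2 → R at (12,1); v=(-3,2)
3. t=2 → T at (6,5); v=(-3,-2)
4. t=2 → L at (0,1); v=(3,-2)
5. t=1/2 → B at (3/2,0); v=(3,2)
6. t=5/2 → T at (9,5); v=(3,-2)
7. t=1 → R at (12,3); v=(-3,-2)
8. t=3/2 → B at (15/2,0); v=(-3,2)

Final position: (15/2,0)
Wall sequence: BRTLBTRB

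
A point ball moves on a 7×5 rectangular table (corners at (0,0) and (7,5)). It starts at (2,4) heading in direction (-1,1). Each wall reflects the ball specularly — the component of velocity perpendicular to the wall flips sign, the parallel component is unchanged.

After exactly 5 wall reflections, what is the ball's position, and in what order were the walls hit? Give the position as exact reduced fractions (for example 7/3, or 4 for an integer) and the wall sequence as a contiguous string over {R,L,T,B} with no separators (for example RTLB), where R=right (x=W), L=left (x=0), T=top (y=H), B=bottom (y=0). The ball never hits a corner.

Final position: (5,5)
Wall sequence: TLBRT

1. t=1 → T at (1,5); v=(-1,-1)
2. t=1 → L at (0,4); v=(1,-1)
3. t=4 → B at (4,0); v=(1,1)
4. t=3 → R at (7,3); v=(-1,1)
5. t=2 → T at (5,5); v=(-1,-1)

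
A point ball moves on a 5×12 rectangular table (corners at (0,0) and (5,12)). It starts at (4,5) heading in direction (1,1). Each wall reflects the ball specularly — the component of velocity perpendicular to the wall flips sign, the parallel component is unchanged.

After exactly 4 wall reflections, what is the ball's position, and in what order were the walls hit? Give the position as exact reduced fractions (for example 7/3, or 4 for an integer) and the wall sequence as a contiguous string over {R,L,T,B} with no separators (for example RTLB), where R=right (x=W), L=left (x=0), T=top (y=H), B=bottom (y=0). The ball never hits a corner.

1. t=1 → R at (5,6); v=(-1,1)
2. t=5 → L at (0,11); v=(1,1)
3. t=1 → T at (1,12); v=(1,-1)
4. t=4 → R at (5,8); v=(-1,-1)

Final position: (5,8)
Wall sequence: RLTR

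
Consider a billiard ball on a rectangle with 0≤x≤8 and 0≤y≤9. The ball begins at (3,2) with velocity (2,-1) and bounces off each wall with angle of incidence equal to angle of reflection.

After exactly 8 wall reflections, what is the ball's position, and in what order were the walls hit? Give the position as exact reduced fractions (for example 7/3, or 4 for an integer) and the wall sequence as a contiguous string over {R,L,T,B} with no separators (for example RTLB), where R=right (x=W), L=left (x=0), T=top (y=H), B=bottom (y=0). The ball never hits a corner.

Final position: (5,0)
Wall sequence: BRLRTLRB

1. t=2 → B at (7,0); v=(2,1)
2. t=1/2 → R at (8,1/2); v=(-2,1)
3. t=4 → L at (0,9/2); v=(2,1)
4. t=4 → R at (8,17/2); v=(-2,1)
5. t=1/2 → T at (7,9); v=(-2,-1)
6. t=7/2 → L at (0,11/2); v=(2,-1)
7. t=4 → R at (8,3/2); v=(-2,-1)
8. t=3/2 → B at (5,0); v=(-2,1)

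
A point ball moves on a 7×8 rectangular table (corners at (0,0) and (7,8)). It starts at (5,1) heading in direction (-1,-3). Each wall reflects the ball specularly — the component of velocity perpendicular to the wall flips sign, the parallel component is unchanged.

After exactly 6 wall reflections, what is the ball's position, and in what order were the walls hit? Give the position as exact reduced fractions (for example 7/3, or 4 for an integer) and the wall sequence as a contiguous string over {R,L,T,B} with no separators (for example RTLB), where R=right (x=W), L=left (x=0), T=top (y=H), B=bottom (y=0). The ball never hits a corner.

1. t=1/3 → B at (14/3,0); v=(-1,3)
2. t=8/3 → T at (2,8); v=(-1,-3)
3. t=2 → L at (0,2); v=(1,-3)
4. t=2/3 → B at (2/3,0); v=(1,3)
5. t=8/3 → T at (10/3,8); v=(1,-3)
6. t=8/3 → B at (6,0); v=(1,3)

Final position: (6,0)
Wall sequence: BTLBTB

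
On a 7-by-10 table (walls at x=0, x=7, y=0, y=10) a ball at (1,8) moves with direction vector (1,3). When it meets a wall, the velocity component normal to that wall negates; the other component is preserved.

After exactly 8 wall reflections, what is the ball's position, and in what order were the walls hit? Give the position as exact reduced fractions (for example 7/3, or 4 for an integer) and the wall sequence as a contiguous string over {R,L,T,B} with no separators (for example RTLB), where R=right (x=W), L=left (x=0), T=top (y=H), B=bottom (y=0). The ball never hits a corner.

Final position: (13/3,0)
Wall sequence: TBRTBLTB

1. t=2/3 → T at (5/3,10); v=(1,-3)
2. t=10/3 → B at (5,0); v=(1,3)
3. t=2 → R at (7,6); v=(-1,3)
4. t=4/3 → T at (17/3,10); v=(-1,-3)
5. t=10/3 → B at (7/3,0); v=(-1,3)
6. t=7/3 → L at (0,7); v=(1,3)
7. t=1 → T at (1,10); v=(1,-3)
8. t=10/3 → B at (13/3,0); v=(1,3)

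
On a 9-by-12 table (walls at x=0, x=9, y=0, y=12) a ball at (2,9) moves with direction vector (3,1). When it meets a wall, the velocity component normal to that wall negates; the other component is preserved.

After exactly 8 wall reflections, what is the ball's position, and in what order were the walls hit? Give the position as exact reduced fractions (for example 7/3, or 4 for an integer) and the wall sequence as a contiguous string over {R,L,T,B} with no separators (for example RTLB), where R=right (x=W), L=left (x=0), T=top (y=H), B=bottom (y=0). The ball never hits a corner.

Final position: (0,7/3)
Wall sequence: RTLRLRBL

1. t=7/3 → R at (9,34/3); v=(-3,1)
2. t=2/3 → T at (7,12); v=(-3,-1)
3. t=7/3 → L at (0,29/3); v=(3,-1)
4. t=3 → R at (9,20/3); v=(-3,-1)
5. t=3 → L at (0,11/3); v=(3,-1)
6. t=3 → R at (9,2/3); v=(-3,-1)
7. t=2/3 → B at (7,0); v=(-3,1)
8. t=7/3 → L at (0,7/3); v=(3,1)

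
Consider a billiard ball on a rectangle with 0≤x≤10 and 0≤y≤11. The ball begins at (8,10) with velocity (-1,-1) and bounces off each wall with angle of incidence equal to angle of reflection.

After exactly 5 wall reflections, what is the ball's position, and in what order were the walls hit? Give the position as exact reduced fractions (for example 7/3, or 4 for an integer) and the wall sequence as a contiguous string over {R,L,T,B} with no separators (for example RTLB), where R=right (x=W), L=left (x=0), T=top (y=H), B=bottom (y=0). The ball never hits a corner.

Final position: (0,4)
Wall sequence: LBRTL

1. t=8 → L at (0,2); v=(1,-1)
2. t=2 → B at (2,0); v=(1,1)
3. t=8 → R at (10,8); v=(-1,1)
4. t=3 → T at (7,11); v=(-1,-1)
5. t=7 → L at (0,4); v=(1,-1)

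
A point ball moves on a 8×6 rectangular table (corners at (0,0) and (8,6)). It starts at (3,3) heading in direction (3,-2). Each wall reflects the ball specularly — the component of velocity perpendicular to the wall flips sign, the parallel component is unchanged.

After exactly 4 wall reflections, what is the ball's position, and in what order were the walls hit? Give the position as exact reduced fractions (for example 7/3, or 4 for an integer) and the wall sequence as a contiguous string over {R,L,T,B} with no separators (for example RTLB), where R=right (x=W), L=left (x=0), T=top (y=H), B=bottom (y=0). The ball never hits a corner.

1. t=3/2 → B at (15/2,0); v=(3,2)
2. t=1/6 → R at (8,1/3); v=(-3,2)
3. t=8/3 → L at (0,17/3); v=(3,2)
4. t=1/6 → T at (1/2,6); v=(3,-2)

Final position: (1/2,6)
Wall sequence: BRLT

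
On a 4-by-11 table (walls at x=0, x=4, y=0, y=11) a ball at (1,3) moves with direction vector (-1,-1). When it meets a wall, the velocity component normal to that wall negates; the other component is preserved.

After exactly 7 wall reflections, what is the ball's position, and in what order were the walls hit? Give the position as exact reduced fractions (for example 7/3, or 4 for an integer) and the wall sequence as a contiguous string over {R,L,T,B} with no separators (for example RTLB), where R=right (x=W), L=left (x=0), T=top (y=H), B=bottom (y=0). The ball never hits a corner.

1. t=1 → L at (0,2); v=(1,-1)
2. t=2 → B at (2,0); v=(1,1)
3. t=2 → R at (4,2); v=(-1,1)
4. t=4 → L at (0,6); v=(1,1)
5. t=4 → R at (4,10); v=(-1,1)
6. t=1 → T at (3,11); v=(-1,-1)
7. t=3 → L at (0,8); v=(1,-1)

Final position: (0,8)
Wall sequence: LBRLRTL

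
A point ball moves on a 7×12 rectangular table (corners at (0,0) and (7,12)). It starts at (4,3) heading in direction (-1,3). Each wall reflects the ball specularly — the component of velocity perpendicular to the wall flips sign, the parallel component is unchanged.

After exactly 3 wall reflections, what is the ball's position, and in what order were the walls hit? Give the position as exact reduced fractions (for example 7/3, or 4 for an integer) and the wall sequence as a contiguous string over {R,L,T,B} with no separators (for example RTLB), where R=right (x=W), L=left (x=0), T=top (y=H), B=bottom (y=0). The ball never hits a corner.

1. t=3 → T at (1,12); v=(-1,-3)
2. t=1 → L at (0,9); v=(1,-3)
3. t=3 → B at (3,0); v=(1,3)

Final position: (3,0)
Wall sequence: TLB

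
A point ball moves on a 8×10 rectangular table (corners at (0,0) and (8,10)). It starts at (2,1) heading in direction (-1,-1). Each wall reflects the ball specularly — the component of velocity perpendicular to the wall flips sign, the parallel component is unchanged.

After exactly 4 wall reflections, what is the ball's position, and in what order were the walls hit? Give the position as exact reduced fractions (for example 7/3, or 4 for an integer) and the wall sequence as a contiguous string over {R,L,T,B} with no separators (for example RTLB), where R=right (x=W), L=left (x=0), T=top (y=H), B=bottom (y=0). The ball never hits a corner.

1. t=1 → B at (1,0); v=(-1,1)
2. t=1 → L at (0,1); v=(1,1)
3. t=8 → R at (8,9); v=(-1,1)
4. t=1 → T at (7,10); v=(-1,-1)

Final position: (7,10)
Wall sequence: BLRT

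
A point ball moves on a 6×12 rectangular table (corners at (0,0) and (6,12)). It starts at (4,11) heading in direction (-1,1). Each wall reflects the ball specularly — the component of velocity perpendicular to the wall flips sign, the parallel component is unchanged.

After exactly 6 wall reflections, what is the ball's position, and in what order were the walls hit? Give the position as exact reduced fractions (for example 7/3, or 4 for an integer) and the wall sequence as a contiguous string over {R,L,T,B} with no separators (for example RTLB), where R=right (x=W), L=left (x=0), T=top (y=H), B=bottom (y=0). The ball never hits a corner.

Final position: (6,9)
Wall sequence: TLRBLR

1. t=1 → T at (3,12); v=(-1,-1)
2. t=3 → L at (0,9); v=(1,-1)
3. t=6 → R at (6,3); v=(-1,-1)
4. t=3 → B at (3,0); v=(-1,1)
5. t=3 → L at (0,3); v=(1,1)
6. t=6 → R at (6,9); v=(-1,1)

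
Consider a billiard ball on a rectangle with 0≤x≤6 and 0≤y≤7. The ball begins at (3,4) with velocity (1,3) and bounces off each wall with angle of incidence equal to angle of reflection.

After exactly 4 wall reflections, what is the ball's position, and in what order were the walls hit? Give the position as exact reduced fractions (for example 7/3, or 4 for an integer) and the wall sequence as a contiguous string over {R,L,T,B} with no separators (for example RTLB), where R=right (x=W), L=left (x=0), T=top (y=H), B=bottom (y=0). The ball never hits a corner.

1. t=1 → T at (4,7); v=(1,-3)
2. t=2 → R at (6,1); v=(-1,-3)
3. t=1/3 → B at (17/3,0); v=(-1,3)
4. t=7/3 → T at (10/3,7); v=(-1,-3)

Final position: (10/3,7)
Wall sequence: TRBT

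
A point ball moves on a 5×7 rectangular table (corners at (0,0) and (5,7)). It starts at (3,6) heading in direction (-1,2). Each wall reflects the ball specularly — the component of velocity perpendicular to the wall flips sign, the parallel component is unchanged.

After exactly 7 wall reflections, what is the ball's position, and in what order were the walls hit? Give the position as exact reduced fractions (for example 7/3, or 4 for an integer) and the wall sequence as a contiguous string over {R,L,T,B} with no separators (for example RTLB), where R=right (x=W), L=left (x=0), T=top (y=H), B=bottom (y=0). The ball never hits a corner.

Final position: (0,4)
Wall sequence: TLBTRBL

1. t=1/2 → T at (5/2,7); v=(-1,-2)
2. t=5/2 → L at (0,2); v=(1,-2)
3. t=1 → B at (1,0); v=(1,2)
4. t=7/2 → T at (9/2,7); v=(1,-2)
5. t=1/2 → R at (5,6); v=(-1,-2)
6. t=3 → B at (2,0); v=(-1,2)
7. t=2 → L at (0,4); v=(1,2)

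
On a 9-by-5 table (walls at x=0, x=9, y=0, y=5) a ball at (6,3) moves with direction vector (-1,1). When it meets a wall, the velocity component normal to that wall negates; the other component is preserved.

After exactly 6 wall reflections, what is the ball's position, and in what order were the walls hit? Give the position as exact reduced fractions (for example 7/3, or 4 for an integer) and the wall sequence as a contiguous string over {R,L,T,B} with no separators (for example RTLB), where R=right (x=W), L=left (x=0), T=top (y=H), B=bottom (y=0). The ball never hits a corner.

Final position: (7,0)
Wall sequence: TLBTRB

1. t=2 → T at (4,5); v=(-1,-1)
2. t=4 → L at (0,1); v=(1,-1)
3. t=1 → B at (1,0); v=(1,1)
4. t=5 → T at (6,5); v=(1,-1)
5. t=3 → R at (9,2); v=(-1,-1)
6. t=2 → B at (7,0); v=(-1,1)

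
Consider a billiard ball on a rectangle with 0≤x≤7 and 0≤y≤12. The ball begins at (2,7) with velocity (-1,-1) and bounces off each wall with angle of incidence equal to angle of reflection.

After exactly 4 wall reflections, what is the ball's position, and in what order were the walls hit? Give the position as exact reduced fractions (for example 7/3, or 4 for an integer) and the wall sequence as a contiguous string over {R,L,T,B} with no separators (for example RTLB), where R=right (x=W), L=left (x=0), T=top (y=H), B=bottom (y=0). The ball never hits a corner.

1. t=2 → L at (0,5); v=(1,-1)
2. t=5 → B at (5,0); v=(1,1)
3. t=2 → R at (7,2); v=(-1,1)
4. t=7 → L at (0,9); v=(1,1)

Final position: (0,9)
Wall sequence: LBRL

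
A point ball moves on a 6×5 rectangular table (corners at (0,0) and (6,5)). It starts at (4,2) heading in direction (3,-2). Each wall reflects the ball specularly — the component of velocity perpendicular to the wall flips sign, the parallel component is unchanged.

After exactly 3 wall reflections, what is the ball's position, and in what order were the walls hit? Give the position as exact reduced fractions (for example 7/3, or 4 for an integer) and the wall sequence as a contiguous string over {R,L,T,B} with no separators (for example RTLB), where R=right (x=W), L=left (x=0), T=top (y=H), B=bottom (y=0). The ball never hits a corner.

1. t=2/3 → R at (6,2/3); v=(-3,-2)
2. t=1/3 → B at (5,0); v=(-3,2)
3. t=5/3 → L at (0,10/3); v=(3,2)

Final position: (0,10/3)
Wall sequence: RBL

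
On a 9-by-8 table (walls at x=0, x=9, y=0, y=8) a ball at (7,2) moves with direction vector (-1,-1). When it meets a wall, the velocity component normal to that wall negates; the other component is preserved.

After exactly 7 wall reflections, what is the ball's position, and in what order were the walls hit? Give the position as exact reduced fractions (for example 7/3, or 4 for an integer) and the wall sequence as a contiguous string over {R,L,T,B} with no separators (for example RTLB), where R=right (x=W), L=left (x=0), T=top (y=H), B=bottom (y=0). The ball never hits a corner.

1. t=2 → B at (5,0); v=(-1,1)
2. t=5 → L at (0,5); v=(1,1)
3. t=3 → T at (3,8); v=(1,-1)
4. t=6 → R at (9,2); v=(-1,-1)
5. t=2 → B at (7,0); v=(-1,1)
6. t=7 → L at (0,7); v=(1,1)
7. t=1 → T at (1,8); v=(1,-1)

Final position: (1,8)
Wall sequence: BLTRBLT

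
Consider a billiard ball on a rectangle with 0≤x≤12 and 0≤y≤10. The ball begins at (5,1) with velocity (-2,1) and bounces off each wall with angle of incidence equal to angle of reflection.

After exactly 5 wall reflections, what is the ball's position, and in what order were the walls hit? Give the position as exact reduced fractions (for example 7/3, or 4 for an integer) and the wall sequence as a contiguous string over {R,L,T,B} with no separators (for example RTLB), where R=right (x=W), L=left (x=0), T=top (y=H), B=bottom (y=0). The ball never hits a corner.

Final position: (9,0)
Wall sequence: LRTLB

1. t=5/2 → L at (0,7/2); v=(2,1)
2. t=6 → R at (12,19/2); v=(-2,1)
3. t=1/2 → T at (11,10); v=(-2,-1)
4. t=11/2 → L at (0,9/2); v=(2,-1)
5. t=9/2 → B at (9,0); v=(2,1)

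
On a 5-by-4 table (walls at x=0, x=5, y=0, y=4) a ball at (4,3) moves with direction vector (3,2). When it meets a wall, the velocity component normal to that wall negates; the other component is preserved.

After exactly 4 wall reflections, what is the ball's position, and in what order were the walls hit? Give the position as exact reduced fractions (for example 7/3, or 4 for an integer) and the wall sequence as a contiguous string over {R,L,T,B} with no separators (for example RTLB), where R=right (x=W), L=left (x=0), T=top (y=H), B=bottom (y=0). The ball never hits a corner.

Final position: (3/2,0)
Wall sequence: RTLB

1. t=1/3 → R at (5,11/3); v=(-3,2)
2. t=1/6 → T at (9/2,4); v=(-3,-2)
3. t=3/2 → L at (0,1); v=(3,-2)
4. t=1/2 → B at (3/2,0); v=(3,2)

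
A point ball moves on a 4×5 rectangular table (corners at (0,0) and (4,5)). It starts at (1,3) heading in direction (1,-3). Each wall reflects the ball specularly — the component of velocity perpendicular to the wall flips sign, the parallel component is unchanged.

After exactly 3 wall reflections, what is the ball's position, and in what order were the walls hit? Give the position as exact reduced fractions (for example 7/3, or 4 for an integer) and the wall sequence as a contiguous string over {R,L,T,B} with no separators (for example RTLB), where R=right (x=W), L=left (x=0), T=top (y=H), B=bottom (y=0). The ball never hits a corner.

1. t=1 → B at (2,0); v=(1,3)
2. t=5/3 → T at (11/3,5); v=(1,-3)
3. t=1/3 → R at (4,4); v=(-1,-3)

Final position: (4,4)
Wall sequence: BTR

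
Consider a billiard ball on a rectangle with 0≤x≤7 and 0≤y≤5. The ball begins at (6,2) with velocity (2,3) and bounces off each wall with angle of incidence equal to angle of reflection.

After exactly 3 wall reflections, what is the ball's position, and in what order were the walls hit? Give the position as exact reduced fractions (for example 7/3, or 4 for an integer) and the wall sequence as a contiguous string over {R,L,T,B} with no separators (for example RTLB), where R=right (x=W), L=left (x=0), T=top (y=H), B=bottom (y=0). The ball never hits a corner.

1. t=1/2 → R at (7,7/2); v=(-2,3)
2. t=1/2 → T at (6,5); v=(-2,-3)
3. t=5/3 → B at (8/3,0); v=(-2,3)

Final position: (8/3,0)
Wall sequence: RTB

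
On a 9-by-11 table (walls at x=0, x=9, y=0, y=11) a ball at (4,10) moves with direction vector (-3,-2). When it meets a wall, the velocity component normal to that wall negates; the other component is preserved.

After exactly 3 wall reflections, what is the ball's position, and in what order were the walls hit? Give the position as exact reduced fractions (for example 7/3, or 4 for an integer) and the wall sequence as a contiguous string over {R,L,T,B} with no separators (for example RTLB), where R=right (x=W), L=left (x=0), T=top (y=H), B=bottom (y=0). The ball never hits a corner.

Final position: (7,0)
Wall sequence: LRB

1. t=4/3 → L at (0,22/3); v=(3,-2)
2. t=3 → R at (9,4/3); v=(-3,-2)
3. t=2/3 → B at (7,0); v=(-3,2)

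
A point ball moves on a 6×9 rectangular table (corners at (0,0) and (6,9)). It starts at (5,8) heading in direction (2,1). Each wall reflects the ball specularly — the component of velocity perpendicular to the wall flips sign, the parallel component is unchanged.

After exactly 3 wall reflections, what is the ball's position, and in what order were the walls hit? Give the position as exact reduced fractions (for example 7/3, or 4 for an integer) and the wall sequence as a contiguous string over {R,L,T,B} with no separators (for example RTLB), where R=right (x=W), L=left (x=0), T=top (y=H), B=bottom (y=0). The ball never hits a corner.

Final position: (0,13/2)
Wall sequence: RTL

1. t=1/2 → R at (6,17/2); v=(-2,1)
2. t=1/2 → T at (5,9); v=(-2,-1)
3. t=5/2 → L at (0,13/2); v=(2,-1)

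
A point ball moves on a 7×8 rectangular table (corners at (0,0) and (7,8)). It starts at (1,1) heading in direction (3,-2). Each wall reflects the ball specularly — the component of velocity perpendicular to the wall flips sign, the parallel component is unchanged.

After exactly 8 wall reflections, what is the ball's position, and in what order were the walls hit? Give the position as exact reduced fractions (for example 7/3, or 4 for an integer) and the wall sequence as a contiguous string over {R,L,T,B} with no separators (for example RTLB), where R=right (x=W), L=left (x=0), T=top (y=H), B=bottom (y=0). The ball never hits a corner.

Final position: (7,17/3)
Wall sequence: BRLTRBLR

1. t=1/2 → B at (5/2,0); v=(3,2)
2. t=3/2 → R at (7,3); v=(-3,2)
3. t=7/3 → L at (0,23/3); v=(3,2)
4. t=1/6 → T at (1/2,8); v=(3,-2)
5. t=13/6 → R at (7,11/3); v=(-3,-2)
6. t=11/6 → B at (3/2,0); v=(-3,2)
7. t=1/2 → L at (0,1); v=(3,2)
8. t=7/3 → R at (7,17/3); v=(-3,2)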